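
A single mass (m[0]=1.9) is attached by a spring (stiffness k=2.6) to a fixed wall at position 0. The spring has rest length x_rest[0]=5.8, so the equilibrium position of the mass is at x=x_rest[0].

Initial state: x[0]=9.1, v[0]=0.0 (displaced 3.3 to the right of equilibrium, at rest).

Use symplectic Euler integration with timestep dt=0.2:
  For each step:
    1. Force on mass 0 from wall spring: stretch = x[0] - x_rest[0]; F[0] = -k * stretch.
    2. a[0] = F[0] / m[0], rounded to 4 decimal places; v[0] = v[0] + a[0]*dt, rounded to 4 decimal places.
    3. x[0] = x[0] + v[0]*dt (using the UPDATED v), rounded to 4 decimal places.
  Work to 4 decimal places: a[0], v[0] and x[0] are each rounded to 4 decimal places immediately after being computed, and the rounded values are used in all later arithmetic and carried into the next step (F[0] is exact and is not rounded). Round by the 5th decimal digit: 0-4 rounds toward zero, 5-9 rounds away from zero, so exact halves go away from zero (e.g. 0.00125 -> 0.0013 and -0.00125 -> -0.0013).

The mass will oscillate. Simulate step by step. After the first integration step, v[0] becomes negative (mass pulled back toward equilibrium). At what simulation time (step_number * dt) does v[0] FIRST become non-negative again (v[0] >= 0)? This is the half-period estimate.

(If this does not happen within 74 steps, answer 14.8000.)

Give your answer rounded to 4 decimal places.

Answer: 2.8000

Derivation:
Step 0: x=[9.1000] v=[0.0000]
Step 1: x=[8.9194] v=[-0.9032]
Step 2: x=[8.5680] v=[-1.7569]
Step 3: x=[8.0651] v=[-2.5145]
Step 4: x=[7.4382] v=[-3.1344]
Step 5: x=[6.7217] v=[-3.5827]
Step 6: x=[5.9547] v=[-3.8350]
Step 7: x=[5.1792] v=[-3.8773]
Step 8: x=[4.4377] v=[-3.7074]
Step 9: x=[3.7708] v=[-3.3346]
Step 10: x=[3.2150] v=[-2.7792]
Step 11: x=[2.8007] v=[-2.0717]
Step 12: x=[2.5505] v=[-1.2508]
Step 13: x=[2.4782] v=[-0.3615]
Step 14: x=[2.5877] v=[0.5476]
First v>=0 after going negative at step 14, time=2.8000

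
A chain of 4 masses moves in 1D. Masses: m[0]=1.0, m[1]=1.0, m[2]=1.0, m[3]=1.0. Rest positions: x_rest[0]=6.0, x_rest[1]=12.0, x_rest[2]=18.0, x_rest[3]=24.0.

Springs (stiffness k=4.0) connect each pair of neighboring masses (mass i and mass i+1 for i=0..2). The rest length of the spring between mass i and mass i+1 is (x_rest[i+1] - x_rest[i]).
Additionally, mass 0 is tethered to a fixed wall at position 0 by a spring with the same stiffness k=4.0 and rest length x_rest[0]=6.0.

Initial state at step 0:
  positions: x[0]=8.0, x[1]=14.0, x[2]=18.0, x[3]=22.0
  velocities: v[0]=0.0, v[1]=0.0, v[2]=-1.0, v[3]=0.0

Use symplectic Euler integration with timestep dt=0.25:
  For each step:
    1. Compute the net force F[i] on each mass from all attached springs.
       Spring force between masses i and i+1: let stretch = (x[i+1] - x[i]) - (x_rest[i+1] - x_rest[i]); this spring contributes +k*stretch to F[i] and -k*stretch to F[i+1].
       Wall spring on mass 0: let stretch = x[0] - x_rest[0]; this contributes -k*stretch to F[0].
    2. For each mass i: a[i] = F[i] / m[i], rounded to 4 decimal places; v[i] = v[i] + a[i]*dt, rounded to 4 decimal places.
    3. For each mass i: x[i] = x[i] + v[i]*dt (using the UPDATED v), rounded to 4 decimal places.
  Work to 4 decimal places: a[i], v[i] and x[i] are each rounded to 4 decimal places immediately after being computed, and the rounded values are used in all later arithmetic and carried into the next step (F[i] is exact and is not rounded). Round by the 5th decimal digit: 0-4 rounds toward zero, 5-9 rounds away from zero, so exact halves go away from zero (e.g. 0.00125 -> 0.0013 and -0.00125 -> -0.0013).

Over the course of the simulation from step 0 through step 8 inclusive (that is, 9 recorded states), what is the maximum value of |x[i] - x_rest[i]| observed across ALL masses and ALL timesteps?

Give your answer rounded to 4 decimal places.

Answer: 2.3527

Derivation:
Step 0: x=[8.0000 14.0000 18.0000 22.0000] v=[0.0000 0.0000 -1.0000 0.0000]
Step 1: x=[7.5000 13.5000 17.7500 22.5000] v=[-2.0000 -2.0000 -1.0000 2.0000]
Step 2: x=[6.6250 12.5625 17.6250 23.3125] v=[-3.5000 -3.7500 -0.5000 3.2500]
Step 3: x=[5.5781 11.4063 17.6563 24.2031] v=[-4.1875 -4.6250 0.1250 3.5625]
Step 4: x=[4.5938 10.3555 17.7618 24.9570] v=[-3.9374 -4.2032 0.4218 3.0157]
Step 5: x=[3.9014 9.7159 17.8145 25.4121] v=[-2.7695 -2.5586 0.2107 1.8205]
Step 6: x=[3.6873 9.6473 17.7419 25.4678] v=[-0.8564 -0.2745 -0.2903 0.2229]
Step 7: x=[4.0414 10.1123 17.5772 25.0921] v=[1.4163 1.8601 -0.6590 -1.5030]
Step 8: x=[4.9029 10.9258 17.4250 24.3376] v=[3.4458 3.2541 -0.6090 -3.0179]
Max displacement = 2.3527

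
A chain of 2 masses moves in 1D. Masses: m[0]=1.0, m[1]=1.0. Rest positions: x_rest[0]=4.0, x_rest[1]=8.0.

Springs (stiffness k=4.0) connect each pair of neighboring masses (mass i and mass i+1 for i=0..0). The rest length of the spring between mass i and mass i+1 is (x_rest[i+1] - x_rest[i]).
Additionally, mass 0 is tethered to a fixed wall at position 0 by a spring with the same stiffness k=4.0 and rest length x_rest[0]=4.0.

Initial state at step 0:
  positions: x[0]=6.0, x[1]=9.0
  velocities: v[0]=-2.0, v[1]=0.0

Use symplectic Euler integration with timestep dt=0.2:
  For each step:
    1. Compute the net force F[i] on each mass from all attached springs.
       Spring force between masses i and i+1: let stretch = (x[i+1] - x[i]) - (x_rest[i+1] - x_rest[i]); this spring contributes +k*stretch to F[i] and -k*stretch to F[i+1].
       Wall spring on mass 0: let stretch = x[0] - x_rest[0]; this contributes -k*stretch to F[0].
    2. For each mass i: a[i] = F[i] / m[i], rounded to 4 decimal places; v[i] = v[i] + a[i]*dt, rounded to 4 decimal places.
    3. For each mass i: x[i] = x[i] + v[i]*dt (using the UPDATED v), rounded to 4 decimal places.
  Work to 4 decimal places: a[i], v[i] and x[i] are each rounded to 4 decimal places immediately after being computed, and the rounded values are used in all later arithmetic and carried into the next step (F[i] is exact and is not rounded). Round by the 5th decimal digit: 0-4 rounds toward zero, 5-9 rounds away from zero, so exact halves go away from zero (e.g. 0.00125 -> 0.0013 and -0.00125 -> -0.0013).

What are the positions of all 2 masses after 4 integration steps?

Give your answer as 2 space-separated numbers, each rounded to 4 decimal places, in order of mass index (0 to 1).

Step 0: x=[6.0000 9.0000] v=[-2.0000 0.0000]
Step 1: x=[5.1200 9.1600] v=[-4.4000 0.8000]
Step 2: x=[4.0672 9.3136] v=[-5.2640 0.7680]
Step 3: x=[3.2031 9.2678] v=[-4.3206 -0.2291]
Step 4: x=[2.7968 8.8916] v=[-2.0313 -1.8809]

Answer: 2.7968 8.8916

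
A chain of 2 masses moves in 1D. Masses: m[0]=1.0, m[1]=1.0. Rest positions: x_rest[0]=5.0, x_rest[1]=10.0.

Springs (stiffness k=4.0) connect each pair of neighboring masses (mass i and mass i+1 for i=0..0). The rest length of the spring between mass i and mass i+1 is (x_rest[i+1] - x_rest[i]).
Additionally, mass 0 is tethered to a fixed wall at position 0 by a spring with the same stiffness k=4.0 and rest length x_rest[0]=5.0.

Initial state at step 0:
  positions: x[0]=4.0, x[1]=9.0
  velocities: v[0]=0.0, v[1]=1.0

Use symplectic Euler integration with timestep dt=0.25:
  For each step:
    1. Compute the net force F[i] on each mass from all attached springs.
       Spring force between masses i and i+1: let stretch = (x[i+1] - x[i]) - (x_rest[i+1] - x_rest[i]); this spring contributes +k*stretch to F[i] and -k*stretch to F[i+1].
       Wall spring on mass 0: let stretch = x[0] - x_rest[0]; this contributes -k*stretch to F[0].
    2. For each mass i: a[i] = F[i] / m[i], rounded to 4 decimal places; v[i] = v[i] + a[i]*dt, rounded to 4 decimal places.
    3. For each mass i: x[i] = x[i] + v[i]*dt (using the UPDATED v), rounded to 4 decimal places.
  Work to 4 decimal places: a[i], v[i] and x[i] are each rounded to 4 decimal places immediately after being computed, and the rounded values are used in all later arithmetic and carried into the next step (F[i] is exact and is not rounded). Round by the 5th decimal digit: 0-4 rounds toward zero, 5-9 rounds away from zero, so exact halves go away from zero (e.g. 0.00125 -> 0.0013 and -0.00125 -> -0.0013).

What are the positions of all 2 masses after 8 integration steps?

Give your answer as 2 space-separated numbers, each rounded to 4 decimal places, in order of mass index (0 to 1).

Answer: 5.5982 11.5658

Derivation:
Step 0: x=[4.0000 9.0000] v=[0.0000 1.0000]
Step 1: x=[4.2500 9.2500] v=[1.0000 1.0000]
Step 2: x=[4.6875 9.5000] v=[1.7500 1.0000]
Step 3: x=[5.1563 9.7969] v=[1.8750 1.1875]
Step 4: x=[5.4961 10.1836] v=[1.3593 1.5469]
Step 5: x=[5.6338 10.6485] v=[0.5507 1.8594]
Step 6: x=[5.6167 11.1097] v=[-0.0684 1.8447]
Step 7: x=[5.5687 11.4476] v=[-0.1921 1.3517]
Step 8: x=[5.5982 11.5658] v=[0.1181 0.4728]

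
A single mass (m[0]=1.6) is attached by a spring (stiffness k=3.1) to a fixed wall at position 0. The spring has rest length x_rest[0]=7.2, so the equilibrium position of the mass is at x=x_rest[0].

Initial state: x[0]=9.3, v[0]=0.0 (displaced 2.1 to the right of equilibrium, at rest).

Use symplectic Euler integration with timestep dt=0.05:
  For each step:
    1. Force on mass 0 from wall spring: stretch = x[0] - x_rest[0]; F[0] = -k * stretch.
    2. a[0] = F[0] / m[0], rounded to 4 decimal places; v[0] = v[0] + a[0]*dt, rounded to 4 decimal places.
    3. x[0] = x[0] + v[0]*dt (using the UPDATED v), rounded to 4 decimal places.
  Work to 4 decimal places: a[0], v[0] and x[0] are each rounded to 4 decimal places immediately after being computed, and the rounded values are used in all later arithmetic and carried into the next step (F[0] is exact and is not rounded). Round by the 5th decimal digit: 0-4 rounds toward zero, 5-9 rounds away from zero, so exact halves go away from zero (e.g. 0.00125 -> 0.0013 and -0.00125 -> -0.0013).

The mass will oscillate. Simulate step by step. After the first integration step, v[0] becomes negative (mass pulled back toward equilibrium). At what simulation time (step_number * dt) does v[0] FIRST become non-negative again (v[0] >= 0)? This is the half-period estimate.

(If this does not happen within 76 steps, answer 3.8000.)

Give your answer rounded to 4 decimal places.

Step 0: x=[9.3000] v=[0.0000]
Step 1: x=[9.2898] v=[-0.2034]
Step 2: x=[9.2695] v=[-0.4059]
Step 3: x=[9.2392] v=[-0.6064]
Step 4: x=[9.1990] v=[-0.8040]
Step 5: x=[9.1491] v=[-0.9977]
Step 6: x=[9.0898] v=[-1.1865]
Step 7: x=[9.0213] v=[-1.3696]
Step 8: x=[8.9440] v=[-1.5460]
Step 9: x=[8.8583] v=[-1.7150]
Step 10: x=[8.7645] v=[-1.8757]
Step 11: x=[8.6631] v=[-2.0273]
Step 12: x=[8.5547] v=[-2.1690]
Step 13: x=[8.4397] v=[-2.3002]
Step 14: x=[8.3187] v=[-2.4203]
Step 15: x=[8.1923] v=[-2.5287]
Step 16: x=[8.0611] v=[-2.6248]
Step 17: x=[7.9257] v=[-2.7082]
Step 18: x=[7.7868] v=[-2.7785]
Step 19: x=[7.6450] v=[-2.8353]
Step 20: x=[7.5011] v=[-2.8784]
Step 21: x=[7.3557] v=[-2.9076]
Step 22: x=[7.2096] v=[-2.9227]
Step 23: x=[7.0634] v=[-2.9236]
Step 24: x=[6.9179] v=[-2.9104]
Step 25: x=[6.7737] v=[-2.8831]
Step 26: x=[6.6316] v=[-2.8418]
Step 27: x=[6.4923] v=[-2.7867]
Step 28: x=[6.3564] v=[-2.7181]
Step 29: x=[6.2246] v=[-2.6364]
Step 30: x=[6.0975] v=[-2.5419]
Step 31: x=[5.9757] v=[-2.4351]
Step 32: x=[5.8599] v=[-2.3165]
Step 33: x=[5.7506] v=[-2.1867]
Step 34: x=[5.6483] v=[-2.0463]
Step 35: x=[5.5535] v=[-1.8960]
Step 36: x=[5.4667] v=[-1.7365]
Step 37: x=[5.3883] v=[-1.5686]
Step 38: x=[5.3186] v=[-1.3931]
Step 39: x=[5.2581] v=[-1.2108]
Step 40: x=[5.2070] v=[-1.0227]
Step 41: x=[5.1655] v=[-0.8296]
Step 42: x=[5.1339] v=[-0.6325]
Step 43: x=[5.1123] v=[-0.4323]
Step 44: x=[5.1008] v=[-0.2301]
Step 45: x=[5.0995] v=[-0.0267]
Step 46: x=[5.1083] v=[0.1768]
First v>=0 after going negative at step 46, time=2.3000

Answer: 2.3000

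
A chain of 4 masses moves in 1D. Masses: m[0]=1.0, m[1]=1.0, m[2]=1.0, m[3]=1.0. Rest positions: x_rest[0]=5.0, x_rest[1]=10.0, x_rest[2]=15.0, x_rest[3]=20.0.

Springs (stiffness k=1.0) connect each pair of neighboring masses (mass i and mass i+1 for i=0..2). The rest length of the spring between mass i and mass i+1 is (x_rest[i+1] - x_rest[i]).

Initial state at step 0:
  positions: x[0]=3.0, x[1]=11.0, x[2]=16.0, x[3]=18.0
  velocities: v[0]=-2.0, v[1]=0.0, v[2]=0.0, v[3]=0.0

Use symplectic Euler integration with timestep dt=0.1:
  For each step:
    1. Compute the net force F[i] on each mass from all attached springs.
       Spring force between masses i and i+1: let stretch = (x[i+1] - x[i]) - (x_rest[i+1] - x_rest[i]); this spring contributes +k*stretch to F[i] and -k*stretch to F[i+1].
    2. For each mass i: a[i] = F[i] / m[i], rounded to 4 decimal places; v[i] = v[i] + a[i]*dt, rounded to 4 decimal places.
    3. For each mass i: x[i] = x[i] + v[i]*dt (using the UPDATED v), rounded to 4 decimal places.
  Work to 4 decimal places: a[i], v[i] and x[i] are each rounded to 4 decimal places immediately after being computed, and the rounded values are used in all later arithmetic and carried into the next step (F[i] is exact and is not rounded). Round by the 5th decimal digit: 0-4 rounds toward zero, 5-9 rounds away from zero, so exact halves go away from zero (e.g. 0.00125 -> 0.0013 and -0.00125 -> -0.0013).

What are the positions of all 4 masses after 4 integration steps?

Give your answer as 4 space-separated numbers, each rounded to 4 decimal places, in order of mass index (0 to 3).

Step 0: x=[3.0000 11.0000 16.0000 18.0000] v=[-2.0000 0.0000 0.0000 0.0000]
Step 1: x=[2.8300 10.9700 15.9700 18.0300] v=[-1.7000 -0.3000 -0.3000 0.3000]
Step 2: x=[2.6914 10.9086 15.9106 18.0894] v=[-1.3860 -0.6140 -0.5940 0.5940]
Step 3: x=[2.5850 10.8151 15.8230 18.1770] v=[-1.0643 -0.9355 -0.8763 0.8761]
Step 4: x=[2.5109 10.6893 15.7088 18.2911] v=[-0.7413 -1.2577 -1.1417 1.1407]

Answer: 2.5109 10.6893 15.7088 18.2911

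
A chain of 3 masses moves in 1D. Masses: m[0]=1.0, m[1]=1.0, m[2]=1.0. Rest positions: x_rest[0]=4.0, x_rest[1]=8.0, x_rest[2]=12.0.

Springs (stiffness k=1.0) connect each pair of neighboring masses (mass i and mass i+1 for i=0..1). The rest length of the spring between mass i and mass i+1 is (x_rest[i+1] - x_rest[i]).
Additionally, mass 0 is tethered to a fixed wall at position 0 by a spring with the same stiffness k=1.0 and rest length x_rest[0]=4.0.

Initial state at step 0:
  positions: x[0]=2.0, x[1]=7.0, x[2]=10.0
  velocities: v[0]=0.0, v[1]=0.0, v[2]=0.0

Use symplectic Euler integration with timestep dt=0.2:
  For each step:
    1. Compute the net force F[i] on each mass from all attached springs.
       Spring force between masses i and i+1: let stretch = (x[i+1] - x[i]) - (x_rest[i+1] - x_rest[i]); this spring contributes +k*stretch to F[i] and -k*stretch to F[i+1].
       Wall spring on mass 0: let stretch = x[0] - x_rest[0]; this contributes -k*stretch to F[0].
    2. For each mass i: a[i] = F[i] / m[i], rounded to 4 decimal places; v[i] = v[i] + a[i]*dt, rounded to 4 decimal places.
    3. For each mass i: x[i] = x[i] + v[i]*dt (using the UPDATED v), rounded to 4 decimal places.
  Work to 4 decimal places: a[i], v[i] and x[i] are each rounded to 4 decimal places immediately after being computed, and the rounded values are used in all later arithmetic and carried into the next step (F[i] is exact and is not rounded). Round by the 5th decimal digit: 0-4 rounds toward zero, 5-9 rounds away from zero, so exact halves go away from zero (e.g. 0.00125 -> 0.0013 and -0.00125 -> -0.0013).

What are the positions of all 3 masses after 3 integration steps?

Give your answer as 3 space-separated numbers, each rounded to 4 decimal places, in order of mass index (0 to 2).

Step 0: x=[2.0000 7.0000 10.0000] v=[0.0000 0.0000 0.0000]
Step 1: x=[2.1200 6.9200 10.0400] v=[0.6000 -0.4000 0.2000]
Step 2: x=[2.3472 6.7728 10.1152] v=[1.1360 -0.7360 0.3760]
Step 3: x=[2.6575 6.5823 10.2167] v=[1.5517 -0.9526 0.5075]

Answer: 2.6575 6.5823 10.2167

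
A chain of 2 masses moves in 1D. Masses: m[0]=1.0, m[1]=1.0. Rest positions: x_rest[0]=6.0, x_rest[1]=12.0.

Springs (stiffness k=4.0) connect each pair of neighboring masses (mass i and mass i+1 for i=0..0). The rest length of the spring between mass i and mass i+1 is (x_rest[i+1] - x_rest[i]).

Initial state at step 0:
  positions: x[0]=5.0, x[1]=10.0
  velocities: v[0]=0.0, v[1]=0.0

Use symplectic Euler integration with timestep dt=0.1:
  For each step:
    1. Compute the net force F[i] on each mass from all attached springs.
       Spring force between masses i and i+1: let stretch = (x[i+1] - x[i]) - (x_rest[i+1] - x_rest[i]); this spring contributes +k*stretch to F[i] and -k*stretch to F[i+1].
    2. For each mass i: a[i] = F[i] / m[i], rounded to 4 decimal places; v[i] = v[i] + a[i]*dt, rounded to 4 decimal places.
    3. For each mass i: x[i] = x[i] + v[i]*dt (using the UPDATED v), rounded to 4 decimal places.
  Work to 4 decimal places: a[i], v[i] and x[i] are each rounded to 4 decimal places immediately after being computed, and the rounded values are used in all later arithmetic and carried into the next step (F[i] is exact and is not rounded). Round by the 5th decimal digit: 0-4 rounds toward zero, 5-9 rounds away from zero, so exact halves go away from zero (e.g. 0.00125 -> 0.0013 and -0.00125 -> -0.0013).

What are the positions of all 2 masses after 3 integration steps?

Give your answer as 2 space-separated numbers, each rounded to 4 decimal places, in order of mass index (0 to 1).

Step 0: x=[5.0000 10.0000] v=[0.0000 0.0000]
Step 1: x=[4.9600 10.0400] v=[-0.4000 0.4000]
Step 2: x=[4.8832 10.1168] v=[-0.7680 0.7680]
Step 3: x=[4.7757 10.2243] v=[-1.0746 1.0746]

Answer: 4.7757 10.2243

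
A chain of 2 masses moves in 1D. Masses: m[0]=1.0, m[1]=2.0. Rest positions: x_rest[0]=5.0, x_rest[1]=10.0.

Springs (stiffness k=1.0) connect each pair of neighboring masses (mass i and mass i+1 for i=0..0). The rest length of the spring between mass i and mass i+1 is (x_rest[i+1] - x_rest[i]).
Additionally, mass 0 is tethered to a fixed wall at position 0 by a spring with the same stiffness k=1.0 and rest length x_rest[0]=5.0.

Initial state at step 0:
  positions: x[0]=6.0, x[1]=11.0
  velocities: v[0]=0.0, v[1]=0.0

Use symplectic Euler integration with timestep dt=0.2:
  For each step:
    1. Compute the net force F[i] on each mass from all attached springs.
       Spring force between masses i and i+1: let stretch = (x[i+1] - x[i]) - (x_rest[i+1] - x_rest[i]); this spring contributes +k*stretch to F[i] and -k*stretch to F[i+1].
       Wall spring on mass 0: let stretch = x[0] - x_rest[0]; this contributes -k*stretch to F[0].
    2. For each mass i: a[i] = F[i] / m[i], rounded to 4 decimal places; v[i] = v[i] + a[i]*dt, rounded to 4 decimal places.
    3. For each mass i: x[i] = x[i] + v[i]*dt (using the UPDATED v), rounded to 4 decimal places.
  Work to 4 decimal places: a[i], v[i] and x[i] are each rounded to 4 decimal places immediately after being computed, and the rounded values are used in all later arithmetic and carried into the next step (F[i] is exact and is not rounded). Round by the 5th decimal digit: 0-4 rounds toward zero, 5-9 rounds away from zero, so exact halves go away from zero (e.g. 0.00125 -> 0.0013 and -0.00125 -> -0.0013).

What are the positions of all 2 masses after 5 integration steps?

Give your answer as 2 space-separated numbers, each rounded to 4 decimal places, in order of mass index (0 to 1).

Answer: 5.5042 10.9742

Derivation:
Step 0: x=[6.0000 11.0000] v=[0.0000 0.0000]
Step 1: x=[5.9600 11.0000] v=[-0.2000 0.0000]
Step 2: x=[5.8832 10.9992] v=[-0.3840 -0.0040]
Step 3: x=[5.7757 10.9961] v=[-0.5374 -0.0156]
Step 4: x=[5.6460 10.9886] v=[-0.6485 -0.0376]
Step 5: x=[5.5042 10.9742] v=[-0.7092 -0.0719]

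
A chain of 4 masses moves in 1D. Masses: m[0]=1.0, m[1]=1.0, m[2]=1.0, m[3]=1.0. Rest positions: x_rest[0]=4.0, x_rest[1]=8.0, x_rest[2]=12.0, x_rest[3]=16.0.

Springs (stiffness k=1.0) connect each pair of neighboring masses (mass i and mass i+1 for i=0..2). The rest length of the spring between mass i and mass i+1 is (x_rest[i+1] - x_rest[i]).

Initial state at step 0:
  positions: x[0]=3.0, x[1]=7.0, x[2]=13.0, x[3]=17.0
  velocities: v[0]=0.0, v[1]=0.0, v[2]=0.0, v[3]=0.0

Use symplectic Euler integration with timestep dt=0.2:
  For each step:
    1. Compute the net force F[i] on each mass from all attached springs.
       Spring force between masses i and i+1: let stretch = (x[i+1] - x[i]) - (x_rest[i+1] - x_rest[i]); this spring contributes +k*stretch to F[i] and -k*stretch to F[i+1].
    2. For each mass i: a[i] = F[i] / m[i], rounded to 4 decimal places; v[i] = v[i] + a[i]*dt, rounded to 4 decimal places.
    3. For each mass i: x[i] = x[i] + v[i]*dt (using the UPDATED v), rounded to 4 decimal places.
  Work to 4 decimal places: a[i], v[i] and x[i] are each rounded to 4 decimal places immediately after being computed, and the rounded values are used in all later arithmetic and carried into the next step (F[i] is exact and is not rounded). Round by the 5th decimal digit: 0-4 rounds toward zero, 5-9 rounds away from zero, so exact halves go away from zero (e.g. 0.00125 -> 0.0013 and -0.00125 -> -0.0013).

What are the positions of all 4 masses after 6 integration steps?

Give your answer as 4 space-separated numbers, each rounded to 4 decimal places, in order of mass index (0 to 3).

Step 0: x=[3.0000 7.0000 13.0000 17.0000] v=[0.0000 0.0000 0.0000 0.0000]
Step 1: x=[3.0000 7.0800 12.9200 17.0000] v=[0.0000 0.4000 -0.4000 0.0000]
Step 2: x=[3.0032 7.2304 12.7696 16.9968] v=[0.0160 0.7520 -0.7520 -0.0160]
Step 3: x=[3.0155 7.4333 12.5667 16.9845] v=[0.0614 1.0144 -1.0144 -0.0614]
Step 4: x=[3.0445 7.6648 12.3352 16.9555] v=[0.1450 1.1575 -1.1575 -0.1450]
Step 5: x=[3.0983 7.8983 12.1017 16.9017] v=[0.2691 1.1675 -1.1675 -0.2691]
Step 6: x=[3.1841 8.1079 11.8921 16.8159] v=[0.4291 1.0482 -1.0482 -0.4291]

Answer: 3.1841 8.1079 11.8921 16.8159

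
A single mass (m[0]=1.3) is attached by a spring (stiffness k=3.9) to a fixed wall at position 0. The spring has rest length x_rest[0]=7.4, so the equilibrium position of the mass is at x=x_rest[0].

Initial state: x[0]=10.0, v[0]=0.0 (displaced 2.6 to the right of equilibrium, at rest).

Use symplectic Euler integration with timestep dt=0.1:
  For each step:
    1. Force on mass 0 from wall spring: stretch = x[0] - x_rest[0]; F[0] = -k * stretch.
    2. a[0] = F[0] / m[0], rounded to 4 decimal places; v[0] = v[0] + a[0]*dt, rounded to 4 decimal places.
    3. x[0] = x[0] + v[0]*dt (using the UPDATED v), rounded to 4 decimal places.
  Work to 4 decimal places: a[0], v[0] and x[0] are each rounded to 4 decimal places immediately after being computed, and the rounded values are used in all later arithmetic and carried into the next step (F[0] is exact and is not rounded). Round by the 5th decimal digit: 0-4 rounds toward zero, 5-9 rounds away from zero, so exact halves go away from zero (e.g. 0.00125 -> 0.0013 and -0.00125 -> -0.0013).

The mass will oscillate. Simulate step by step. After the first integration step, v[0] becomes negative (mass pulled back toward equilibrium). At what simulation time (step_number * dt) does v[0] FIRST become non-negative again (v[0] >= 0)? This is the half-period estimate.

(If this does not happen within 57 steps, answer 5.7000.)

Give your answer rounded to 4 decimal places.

Answer: 1.9000

Derivation:
Step 0: x=[10.0000] v=[0.0000]
Step 1: x=[9.9220] v=[-0.7800]
Step 2: x=[9.7683] v=[-1.5366]
Step 3: x=[9.5436] v=[-2.2471]
Step 4: x=[9.2546] v=[-2.8902]
Step 5: x=[8.9099] v=[-3.4466]
Step 6: x=[8.5199] v=[-3.8996]
Step 7: x=[8.0963] v=[-4.2356]
Step 8: x=[7.6519] v=[-4.4445]
Step 9: x=[7.1999] v=[-4.5201]
Step 10: x=[6.7539] v=[-4.4601]
Step 11: x=[6.3273] v=[-4.2663]
Step 12: x=[5.9329] v=[-3.9445]
Step 13: x=[5.5825] v=[-3.5044]
Step 14: x=[5.2866] v=[-2.9592]
Step 15: x=[5.0541] v=[-2.3252]
Step 16: x=[4.8920] v=[-1.6214]
Step 17: x=[4.8051] v=[-0.8690]
Step 18: x=[4.7961] v=[-0.0905]
Step 19: x=[4.8652] v=[0.6907]
First v>=0 after going negative at step 19, time=1.9000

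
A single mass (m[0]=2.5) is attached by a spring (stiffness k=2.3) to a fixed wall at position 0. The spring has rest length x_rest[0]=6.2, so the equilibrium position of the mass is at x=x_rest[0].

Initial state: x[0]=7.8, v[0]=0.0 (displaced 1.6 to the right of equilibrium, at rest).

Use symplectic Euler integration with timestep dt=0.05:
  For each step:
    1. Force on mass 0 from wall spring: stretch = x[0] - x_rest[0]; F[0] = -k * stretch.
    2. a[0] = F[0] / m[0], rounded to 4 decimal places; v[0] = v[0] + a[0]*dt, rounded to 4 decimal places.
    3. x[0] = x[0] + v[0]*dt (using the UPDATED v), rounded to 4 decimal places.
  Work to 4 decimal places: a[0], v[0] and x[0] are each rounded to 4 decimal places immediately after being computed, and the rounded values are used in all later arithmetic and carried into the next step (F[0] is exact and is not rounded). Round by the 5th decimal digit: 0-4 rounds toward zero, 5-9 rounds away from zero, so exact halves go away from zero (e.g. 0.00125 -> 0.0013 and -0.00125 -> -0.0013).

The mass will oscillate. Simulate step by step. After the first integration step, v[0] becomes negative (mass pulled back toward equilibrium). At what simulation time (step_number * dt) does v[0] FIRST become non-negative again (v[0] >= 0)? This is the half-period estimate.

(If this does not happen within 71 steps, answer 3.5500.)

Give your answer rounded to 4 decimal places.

Answer: 3.3000

Derivation:
Step 0: x=[7.8000] v=[0.0000]
Step 1: x=[7.7963] v=[-0.0736]
Step 2: x=[7.7890] v=[-0.1470]
Step 3: x=[7.7780] v=[-0.2201]
Step 4: x=[7.7634] v=[-0.2927]
Step 5: x=[7.7452] v=[-0.3646]
Step 6: x=[7.7234] v=[-0.4357]
Step 7: x=[7.6981] v=[-0.5058]
Step 8: x=[7.6694] v=[-0.5747]
Step 9: x=[7.6373] v=[-0.6423]
Step 10: x=[7.6019] v=[-0.7084]
Step 11: x=[7.5633] v=[-0.7729]
Step 12: x=[7.5215] v=[-0.8356]
Step 13: x=[7.4767] v=[-0.8964]
Step 14: x=[7.4289] v=[-0.9551]
Step 15: x=[7.3783] v=[-1.0116]
Step 16: x=[7.3250] v=[-1.0658]
Step 17: x=[7.2691] v=[-1.1176]
Step 18: x=[7.2108] v=[-1.1668]
Step 19: x=[7.1501] v=[-1.2133]
Step 20: x=[7.0873] v=[-1.2570]
Step 21: x=[7.0224] v=[-1.2978]
Step 22: x=[6.9556] v=[-1.3356]
Step 23: x=[6.8871] v=[-1.3704]
Step 24: x=[6.8170] v=[-1.4020]
Step 25: x=[6.7455] v=[-1.4304]
Step 26: x=[6.6727] v=[-1.4555]
Step 27: x=[6.5988] v=[-1.4772]
Step 28: x=[6.5240] v=[-1.4955]
Step 29: x=[6.4485] v=[-1.5104]
Step 30: x=[6.3724] v=[-1.5218]
Step 31: x=[6.2959] v=[-1.5297]
Step 32: x=[6.2192] v=[-1.5341]
Step 33: x=[6.1425] v=[-1.5350]
Step 34: x=[6.0659] v=[-1.5324]
Step 35: x=[5.9896] v=[-1.5262]
Step 36: x=[5.9138] v=[-1.5165]
Step 37: x=[5.8386] v=[-1.5033]
Step 38: x=[5.7643] v=[-1.4867]
Step 39: x=[5.6910] v=[-1.4667]
Step 40: x=[5.6188] v=[-1.4433]
Step 41: x=[5.5480] v=[-1.4166]
Step 42: x=[5.4787] v=[-1.3866]
Step 43: x=[5.4110] v=[-1.3534]
Step 44: x=[5.3451] v=[-1.3171]
Step 45: x=[5.2812] v=[-1.2778]
Step 46: x=[5.2194] v=[-1.2355]
Step 47: x=[5.1599] v=[-1.1904]
Step 48: x=[5.1028] v=[-1.1426]
Step 49: x=[5.0482] v=[-1.0921]
Step 50: x=[4.9962] v=[-1.0391]
Step 51: x=[4.9470] v=[-0.9837]
Step 52: x=[4.9007] v=[-0.9261]
Step 53: x=[4.8574] v=[-0.8663]
Step 54: x=[4.8172] v=[-0.8045]
Step 55: x=[4.7802] v=[-0.7409]
Step 56: x=[4.7464] v=[-0.6756]
Step 57: x=[4.7160] v=[-0.6087]
Step 58: x=[4.6890] v=[-0.5404]
Step 59: x=[4.6655] v=[-0.4709]
Step 60: x=[4.6455] v=[-0.4003]
Step 61: x=[4.6291] v=[-0.3288]
Step 62: x=[4.6163] v=[-0.2565]
Step 63: x=[4.6071] v=[-0.1837]
Step 64: x=[4.6016] v=[-0.1104]
Step 65: x=[4.5998] v=[-0.0369]
Step 66: x=[4.6016] v=[0.0367]
First v>=0 after going negative at step 66, time=3.3000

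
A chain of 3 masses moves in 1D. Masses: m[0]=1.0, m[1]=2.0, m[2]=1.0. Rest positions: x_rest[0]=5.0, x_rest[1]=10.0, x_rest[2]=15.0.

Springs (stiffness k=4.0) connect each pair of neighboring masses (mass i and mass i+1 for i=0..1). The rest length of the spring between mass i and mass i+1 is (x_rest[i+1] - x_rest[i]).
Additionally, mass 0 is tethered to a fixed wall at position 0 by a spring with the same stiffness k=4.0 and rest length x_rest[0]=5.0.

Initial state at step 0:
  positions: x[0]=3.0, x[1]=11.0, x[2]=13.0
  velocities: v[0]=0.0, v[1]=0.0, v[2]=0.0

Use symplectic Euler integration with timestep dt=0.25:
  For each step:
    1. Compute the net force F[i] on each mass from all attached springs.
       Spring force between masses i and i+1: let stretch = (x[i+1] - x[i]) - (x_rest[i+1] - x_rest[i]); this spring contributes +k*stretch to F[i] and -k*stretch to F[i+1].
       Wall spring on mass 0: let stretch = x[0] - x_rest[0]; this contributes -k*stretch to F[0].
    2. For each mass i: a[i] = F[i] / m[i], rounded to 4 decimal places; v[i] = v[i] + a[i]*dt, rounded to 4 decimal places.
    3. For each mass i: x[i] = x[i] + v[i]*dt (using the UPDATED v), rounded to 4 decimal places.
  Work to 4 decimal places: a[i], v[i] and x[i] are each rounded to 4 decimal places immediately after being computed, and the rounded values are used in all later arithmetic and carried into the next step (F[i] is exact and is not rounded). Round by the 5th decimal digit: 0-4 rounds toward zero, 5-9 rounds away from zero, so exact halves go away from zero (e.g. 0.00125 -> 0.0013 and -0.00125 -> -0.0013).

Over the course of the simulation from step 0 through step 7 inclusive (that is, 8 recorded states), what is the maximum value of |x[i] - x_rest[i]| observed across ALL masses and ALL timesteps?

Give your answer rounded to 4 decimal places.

Step 0: x=[3.0000 11.0000 13.0000] v=[0.0000 0.0000 0.0000]
Step 1: x=[4.2500 10.2500 13.7500] v=[5.0000 -3.0000 3.0000]
Step 2: x=[5.9375 9.1875 14.8750] v=[6.7500 -4.2500 4.5000]
Step 3: x=[6.9531 8.4297 15.8281] v=[4.0625 -3.0313 3.8125]
Step 4: x=[6.5996 8.4121 16.1816] v=[-1.4140 -0.0704 1.4141]
Step 5: x=[5.0493 9.1391 15.8428] v=[-6.2011 2.9081 -1.3554]
Step 6: x=[3.2592 10.1929 15.0780] v=[-7.1606 4.2151 -3.0591]
Step 7: x=[2.3877 10.9906 14.3420] v=[-3.4861 3.1908 -2.9442]
Max displacement = 2.6123

Answer: 2.6123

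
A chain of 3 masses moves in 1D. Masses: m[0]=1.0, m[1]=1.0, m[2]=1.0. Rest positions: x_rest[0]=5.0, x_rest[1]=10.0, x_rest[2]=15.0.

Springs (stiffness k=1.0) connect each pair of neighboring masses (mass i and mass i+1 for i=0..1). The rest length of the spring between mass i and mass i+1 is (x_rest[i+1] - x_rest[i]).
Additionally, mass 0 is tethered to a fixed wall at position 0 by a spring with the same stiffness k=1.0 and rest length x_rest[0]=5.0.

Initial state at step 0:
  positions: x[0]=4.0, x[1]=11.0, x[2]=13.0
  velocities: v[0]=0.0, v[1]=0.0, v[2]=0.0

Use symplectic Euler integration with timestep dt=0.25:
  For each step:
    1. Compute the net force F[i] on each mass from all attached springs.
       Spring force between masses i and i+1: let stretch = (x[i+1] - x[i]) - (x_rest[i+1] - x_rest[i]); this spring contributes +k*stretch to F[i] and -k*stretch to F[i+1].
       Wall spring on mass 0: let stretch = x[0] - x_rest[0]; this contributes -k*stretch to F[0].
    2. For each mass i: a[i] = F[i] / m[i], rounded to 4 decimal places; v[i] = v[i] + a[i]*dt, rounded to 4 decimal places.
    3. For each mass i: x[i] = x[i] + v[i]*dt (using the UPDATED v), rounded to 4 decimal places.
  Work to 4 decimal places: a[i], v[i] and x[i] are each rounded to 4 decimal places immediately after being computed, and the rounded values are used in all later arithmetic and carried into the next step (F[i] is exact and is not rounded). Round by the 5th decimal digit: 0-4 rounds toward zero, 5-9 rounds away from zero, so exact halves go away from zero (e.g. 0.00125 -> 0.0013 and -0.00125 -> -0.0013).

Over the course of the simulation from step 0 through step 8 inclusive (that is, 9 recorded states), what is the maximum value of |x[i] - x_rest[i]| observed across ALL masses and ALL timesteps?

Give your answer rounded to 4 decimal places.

Answer: 2.1261

Derivation:
Step 0: x=[4.0000 11.0000 13.0000] v=[0.0000 0.0000 0.0000]
Step 1: x=[4.1875 10.6875 13.1875] v=[0.7500 -1.2500 0.7500]
Step 2: x=[4.5195 10.1250 13.5313] v=[1.3281 -2.2500 1.3750]
Step 3: x=[4.9194 9.4251 13.9747] v=[1.5996 -2.7998 1.7734]
Step 4: x=[5.2935 8.7279 14.4462] v=[1.4962 -2.7888 1.8860]
Step 5: x=[5.5514 8.1735 14.8728] v=[1.0314 -2.2178 1.7064]
Step 6: x=[5.6262 7.8739 15.1932] v=[0.2991 -1.1985 1.2816]
Step 7: x=[5.4898 7.8913 15.3687] v=[-0.5455 0.0694 0.7018]
Step 8: x=[5.1604 8.2259 15.3893] v=[-1.3176 1.3384 0.0825]
Max displacement = 2.1261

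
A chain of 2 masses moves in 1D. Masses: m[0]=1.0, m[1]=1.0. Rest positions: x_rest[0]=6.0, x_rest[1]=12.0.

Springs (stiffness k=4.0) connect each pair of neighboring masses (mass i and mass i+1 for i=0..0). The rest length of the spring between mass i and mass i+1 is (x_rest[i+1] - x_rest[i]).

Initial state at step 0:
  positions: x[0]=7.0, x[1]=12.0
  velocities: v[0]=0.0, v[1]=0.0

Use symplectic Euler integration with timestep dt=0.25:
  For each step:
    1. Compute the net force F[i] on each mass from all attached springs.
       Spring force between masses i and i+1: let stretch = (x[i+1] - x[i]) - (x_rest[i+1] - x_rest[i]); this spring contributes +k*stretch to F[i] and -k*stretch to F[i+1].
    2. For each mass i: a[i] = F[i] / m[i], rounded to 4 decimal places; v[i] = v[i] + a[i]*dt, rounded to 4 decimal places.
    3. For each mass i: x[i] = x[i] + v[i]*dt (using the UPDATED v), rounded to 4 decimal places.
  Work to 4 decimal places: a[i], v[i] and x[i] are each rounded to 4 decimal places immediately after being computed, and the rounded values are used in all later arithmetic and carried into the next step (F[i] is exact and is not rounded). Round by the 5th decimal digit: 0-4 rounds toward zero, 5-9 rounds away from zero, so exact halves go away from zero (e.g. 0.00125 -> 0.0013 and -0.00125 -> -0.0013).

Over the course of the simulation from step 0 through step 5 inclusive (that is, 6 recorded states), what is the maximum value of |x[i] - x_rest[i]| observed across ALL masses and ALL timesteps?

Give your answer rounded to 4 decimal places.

Answer: 1.0313

Derivation:
Step 0: x=[7.0000 12.0000] v=[0.0000 0.0000]
Step 1: x=[6.7500 12.2500] v=[-1.0000 1.0000]
Step 2: x=[6.3750 12.6250] v=[-1.5000 1.5000]
Step 3: x=[6.0625 12.9375] v=[-1.2500 1.2500]
Step 4: x=[5.9688 13.0313] v=[-0.3750 0.3750]
Step 5: x=[6.1407 12.8594] v=[0.6875 -0.6875]
Max displacement = 1.0313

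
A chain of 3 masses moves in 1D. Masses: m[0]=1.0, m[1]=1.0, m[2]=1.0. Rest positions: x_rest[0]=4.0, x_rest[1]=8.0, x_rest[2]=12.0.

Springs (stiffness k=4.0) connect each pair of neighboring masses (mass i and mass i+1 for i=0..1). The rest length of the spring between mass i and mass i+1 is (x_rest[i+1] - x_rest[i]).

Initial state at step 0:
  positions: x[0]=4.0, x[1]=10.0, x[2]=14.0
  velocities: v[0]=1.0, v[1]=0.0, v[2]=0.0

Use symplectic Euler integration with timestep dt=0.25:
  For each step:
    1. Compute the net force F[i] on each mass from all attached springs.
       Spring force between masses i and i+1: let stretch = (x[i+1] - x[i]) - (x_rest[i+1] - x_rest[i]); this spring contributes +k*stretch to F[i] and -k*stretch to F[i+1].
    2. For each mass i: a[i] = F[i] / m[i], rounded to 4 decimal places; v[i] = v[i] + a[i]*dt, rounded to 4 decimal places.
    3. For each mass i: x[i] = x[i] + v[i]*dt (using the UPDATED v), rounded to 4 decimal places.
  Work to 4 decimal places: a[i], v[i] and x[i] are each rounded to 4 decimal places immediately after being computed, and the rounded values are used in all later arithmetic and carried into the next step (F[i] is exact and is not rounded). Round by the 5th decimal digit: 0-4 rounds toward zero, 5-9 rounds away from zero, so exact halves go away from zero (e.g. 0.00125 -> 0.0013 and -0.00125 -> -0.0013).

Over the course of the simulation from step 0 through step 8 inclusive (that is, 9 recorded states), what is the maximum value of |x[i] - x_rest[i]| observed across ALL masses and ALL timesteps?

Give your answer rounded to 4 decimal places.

Answer: 2.7774

Derivation:
Step 0: x=[4.0000 10.0000 14.0000] v=[1.0000 0.0000 0.0000]
Step 1: x=[4.7500 9.5000 14.0000] v=[3.0000 -2.0000 0.0000]
Step 2: x=[5.6875 8.9375 13.8750] v=[3.7500 -2.2500 -0.5000]
Step 3: x=[6.4375 8.7969 13.5156] v=[3.0000 -0.5625 -1.4375]
Step 4: x=[6.7774 9.2461 12.9766] v=[1.3594 1.7968 -2.1562]
Step 5: x=[6.7344 10.0108 12.5049] v=[-0.1719 3.0586 -1.8867]
Step 6: x=[6.5105 10.5799 12.4097] v=[-0.8955 2.2763 -0.3808]
Step 7: x=[6.3040 10.5891 12.8571] v=[-0.8261 0.0367 1.7894]
Step 8: x=[6.1688 10.0940 13.7375] v=[-0.5410 -1.9804 3.5214]
Max displacement = 2.7774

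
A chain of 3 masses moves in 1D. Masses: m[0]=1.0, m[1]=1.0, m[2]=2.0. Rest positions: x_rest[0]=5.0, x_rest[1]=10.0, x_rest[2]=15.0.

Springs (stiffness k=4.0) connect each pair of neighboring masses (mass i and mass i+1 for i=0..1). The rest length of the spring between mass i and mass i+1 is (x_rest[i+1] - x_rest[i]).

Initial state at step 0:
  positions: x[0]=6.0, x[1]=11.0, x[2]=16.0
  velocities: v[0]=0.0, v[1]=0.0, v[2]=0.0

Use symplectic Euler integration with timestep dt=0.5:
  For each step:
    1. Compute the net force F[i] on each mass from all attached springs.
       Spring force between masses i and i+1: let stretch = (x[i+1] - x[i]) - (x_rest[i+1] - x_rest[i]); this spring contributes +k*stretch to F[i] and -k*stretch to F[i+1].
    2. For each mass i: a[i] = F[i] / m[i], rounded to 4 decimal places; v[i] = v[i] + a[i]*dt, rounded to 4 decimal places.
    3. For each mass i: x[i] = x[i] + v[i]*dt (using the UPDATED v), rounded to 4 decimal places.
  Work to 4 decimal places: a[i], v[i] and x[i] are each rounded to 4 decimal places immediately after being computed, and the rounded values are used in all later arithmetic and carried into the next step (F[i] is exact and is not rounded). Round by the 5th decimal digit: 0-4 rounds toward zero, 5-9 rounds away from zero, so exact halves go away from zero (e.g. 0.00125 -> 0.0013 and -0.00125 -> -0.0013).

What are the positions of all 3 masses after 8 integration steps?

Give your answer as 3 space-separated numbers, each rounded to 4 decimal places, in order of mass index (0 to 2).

Step 0: x=[6.0000 11.0000 16.0000] v=[0.0000 0.0000 0.0000]
Step 1: x=[6.0000 11.0000 16.0000] v=[0.0000 0.0000 0.0000]
Step 2: x=[6.0000 11.0000 16.0000] v=[0.0000 0.0000 0.0000]
Step 3: x=[6.0000 11.0000 16.0000] v=[0.0000 0.0000 0.0000]
Step 4: x=[6.0000 11.0000 16.0000] v=[0.0000 0.0000 0.0000]
Step 5: x=[6.0000 11.0000 16.0000] v=[0.0000 0.0000 0.0000]
Step 6: x=[6.0000 11.0000 16.0000] v=[0.0000 0.0000 0.0000]
Step 7: x=[6.0000 11.0000 16.0000] v=[0.0000 0.0000 0.0000]
Step 8: x=[6.0000 11.0000 16.0000] v=[0.0000 0.0000 0.0000]

Answer: 6.0000 11.0000 16.0000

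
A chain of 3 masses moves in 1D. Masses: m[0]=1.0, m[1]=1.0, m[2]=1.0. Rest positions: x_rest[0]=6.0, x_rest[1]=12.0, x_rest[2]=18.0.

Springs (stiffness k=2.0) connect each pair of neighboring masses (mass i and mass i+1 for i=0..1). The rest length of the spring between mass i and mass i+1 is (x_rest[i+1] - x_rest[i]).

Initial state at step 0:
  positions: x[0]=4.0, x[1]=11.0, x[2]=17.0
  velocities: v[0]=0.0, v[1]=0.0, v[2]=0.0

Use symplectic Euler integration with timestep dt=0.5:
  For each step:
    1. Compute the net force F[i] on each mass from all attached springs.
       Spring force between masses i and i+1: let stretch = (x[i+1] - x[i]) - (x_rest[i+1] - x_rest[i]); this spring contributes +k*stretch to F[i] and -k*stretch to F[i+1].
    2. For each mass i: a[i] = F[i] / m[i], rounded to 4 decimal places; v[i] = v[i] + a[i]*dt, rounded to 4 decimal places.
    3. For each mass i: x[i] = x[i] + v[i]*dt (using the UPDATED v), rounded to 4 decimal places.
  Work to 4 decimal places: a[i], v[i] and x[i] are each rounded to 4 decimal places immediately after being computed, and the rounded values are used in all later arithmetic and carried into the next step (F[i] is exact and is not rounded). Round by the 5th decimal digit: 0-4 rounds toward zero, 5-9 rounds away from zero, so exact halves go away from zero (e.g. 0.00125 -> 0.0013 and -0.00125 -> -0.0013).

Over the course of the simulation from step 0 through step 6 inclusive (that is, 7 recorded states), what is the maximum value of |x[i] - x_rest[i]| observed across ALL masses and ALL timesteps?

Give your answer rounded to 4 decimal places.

Step 0: x=[4.0000 11.0000 17.0000] v=[0.0000 0.0000 0.0000]
Step 1: x=[4.5000 10.5000 17.0000] v=[1.0000 -1.0000 0.0000]
Step 2: x=[5.0000 10.2500 16.7500] v=[1.0000 -0.5000 -0.5000]
Step 3: x=[5.1250 10.6250 16.2500] v=[0.2500 0.7500 -1.0000]
Step 4: x=[5.0000 11.0625 15.9375] v=[-0.2500 0.8750 -0.6250]
Step 5: x=[4.9063 10.9063 16.1875] v=[-0.1875 -0.3125 0.5000]
Step 6: x=[4.8126 10.3907 16.7969] v=[-0.1875 -1.0313 1.2188]
Max displacement = 2.0625

Answer: 2.0625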